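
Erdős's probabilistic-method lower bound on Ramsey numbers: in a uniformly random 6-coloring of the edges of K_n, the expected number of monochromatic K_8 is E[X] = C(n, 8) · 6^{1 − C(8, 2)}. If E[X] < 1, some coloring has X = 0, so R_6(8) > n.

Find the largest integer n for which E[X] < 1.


We need C(n, 8) · 6^{1 − 28} < 1, i.e. C(n, 8) < 6^{28 − 1} = 1023490369077469249536.
Check values of n near the boundary:
  n = 1594: C(1594, 8) = 1015652773590544255167; 1015652773590544255167 < 1023490369077469249536? YES
  n = 1595: C(1595, 8) = 1020772636343363633895; 1020772636343363633895 < 1023490369077469249536? YES
  n = 1596: C(1596, 8) = 1025915067760710553965; 1025915067760710553965 < 1023490369077469249536? NO
  n = 1597: C(1597, 8) = 1031080153060953275445; 1031080153060953275445 < 1023490369077469249536? NO
  n = 1598: C(1598, 8) = 1036267977730442348529; 1036267977730442348529 < 1023490369077469249536? NO
The largest n with C(n, 8) < 1023490369077469249536 is n = 1595 (where E[X] = 113419181815929292655/113721152119718805504 ≈ 0.997). Hence R_6(8) > 1595, i.e. R_6(8) ≥ 1596.

Largest n = 1595; hence R_6(8) > 1595.


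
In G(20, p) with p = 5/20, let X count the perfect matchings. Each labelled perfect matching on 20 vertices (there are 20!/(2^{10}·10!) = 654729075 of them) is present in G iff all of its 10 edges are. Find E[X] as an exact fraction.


K_20 has 20!/(2^{10}·10!) = 654729075 labelled perfect matchings.
For each such perfect matching H, let X_H = 1 if all 10 edges of H are present in G. Then P[X_H = 1] = p^{10} = (1/4)^{10} = 1/1048576.
By linearity of expectation: E[X] = Σ_H E[X_H] = 654729075 · p^{10} = 654729075 · 1/1048576 = 654729075/1048576.
Numerically: E[X] ≈ 624.

E[X] = 654729075 · (1/4)^{10} = 654729075/1048576 ≈ 624.


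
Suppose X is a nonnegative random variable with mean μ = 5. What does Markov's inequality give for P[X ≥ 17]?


μ = E[X] = 5, a = 17.
Markov: P[X ≥ 17] ≤ μ/a = (5)/17 = 5/17.
Numerically: ≈ 0.294.
(Since a = 17 > μ = 5.000, the bound 5/17 is < 1 and informative.)

P[X ≥ 17] ≤ 5/17 ≈ 0.294.


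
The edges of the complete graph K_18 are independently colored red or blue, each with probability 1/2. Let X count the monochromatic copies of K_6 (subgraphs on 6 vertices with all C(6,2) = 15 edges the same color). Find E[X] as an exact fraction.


Let X = Σ_S X_S over the C(18, 6) = 18564 subsets S of size 6, where X_S = 1 if the K_6 on S is monochromatic.
For a fixed S, the K_6 on S has C(6, 2) = 15 edges. P[all 15 edges red] = (1/2)^15, and likewise for blue, so P[monochromatic] = 2·(1/2)^15 = 2^{1 − 15} = 1/16384.
By linearity: E[X] = C(18, 6) · 2^{1 − 15} = 18564 · 1/16384 = 4641/4096.
Numerically: E[X] ≈ 1.133057.

E[X] = C(18,6)·2^(1−C(6,2)) = 4641/4096 ≈ 1.133057.


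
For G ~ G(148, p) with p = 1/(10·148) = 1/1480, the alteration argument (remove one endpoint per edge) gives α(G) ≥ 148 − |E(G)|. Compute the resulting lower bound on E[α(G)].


E[|E(G)|] = C(148, 2)·p = 10878 · (1/1480) = 147/20.
E[α(G)] ≥ n − E[|E(G)|] = 148 − 147/20 = 2813/20.
Numerically: ≈ 140.650.
(This is only a lower bound; the true E[α(G)] may be larger.)

E[α(G)] ≥ 2813/20 ≈ 140.650.


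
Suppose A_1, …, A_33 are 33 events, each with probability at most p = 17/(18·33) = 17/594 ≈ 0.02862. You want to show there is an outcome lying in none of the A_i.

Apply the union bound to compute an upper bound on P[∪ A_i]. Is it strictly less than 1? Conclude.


Union bound: P[∪_{i=1}^{33} A_i] ≤ Σ_i P[A_i] ≤ 33·p = 33·(17/594) = 17/18.
Numerically: 17/18 ≈ 0.94444.
Is 17/18 < 1? YES.
Since P[∪ A_i] ≤ 17/18 < 1, the complement has P[∩ A_i^c] ≥ 1 − 17/18 = 1/18 > 0, so some outcome avoids every A_i.

33·p = 17/18 ≈ 0.94444; existence CERTIFIED by the union bound.


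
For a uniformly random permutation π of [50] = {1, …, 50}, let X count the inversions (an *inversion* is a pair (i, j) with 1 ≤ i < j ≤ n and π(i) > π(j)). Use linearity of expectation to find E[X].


Write X = Σ X_I over the C(50, 2) = 1225 pairs i < j, with X_I the indicator of one inversion.
There are 1225 indicators.
For each fixed pair i < j, the values π(i) and π(j) are two distinct elements of {1, …, 50} in uniformly random order; by symmetry P[π(i) > π(j)] = 1/2.
By linearity: E[X] = 1225 · (1/2) = C(50, 2) · (1/2) = 1225/2 = 1225/2 ≈ 612.500.

E[X] = 1225/2 = 612.500.


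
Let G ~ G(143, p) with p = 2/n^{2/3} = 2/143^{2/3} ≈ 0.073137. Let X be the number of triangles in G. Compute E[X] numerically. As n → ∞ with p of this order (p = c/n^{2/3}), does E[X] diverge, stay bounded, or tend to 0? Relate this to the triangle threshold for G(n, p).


Number of potential triangles: C(143, 3) = 477191.
Each occurs with probability p³ ≈ (0.073137)³ ≈ 3.9121717e-04.
By linearity: E[X] = C(143, 3)·p³ ≈ 477191 · 3.9121717e-04 ≈ 186.68531.
Since α = 2/3 < 1, p = c/n^{2/3} ≫ 1/n is above the triangle threshold p ~ 1/n. Asymptotically E[X] ~ (c³/6)·n^{3(1−α)} = (2³/6)·n^{1} → ∞; triangles are abundant w.h.p.

E[X] ≈ 186.68531; in regime p = Θ(1/n^{2/3}) E[X] diverges (above the triangle threshold p ~ 1/n).


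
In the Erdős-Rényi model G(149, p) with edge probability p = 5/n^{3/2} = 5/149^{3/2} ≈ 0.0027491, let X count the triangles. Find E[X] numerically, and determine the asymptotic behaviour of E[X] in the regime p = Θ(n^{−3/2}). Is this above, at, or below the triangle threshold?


Number of potential triangles: C(149, 3) = 540274.
Each occurs with probability p³ ≈ (0.0027491)³ ≈ 2.0776472e-08.
By linearity: E[X] = C(149, 3)·p³ ≈ 540274 · 2.0776472e-08 ≈ 0.01122.
Since α = 3/2 > 1, p = c/n^{3/2} = o(1/n) is below the triangle threshold p ~ 1/n. Asymptotically E[X] ~ (c³/6)·n^{3(1−α)} = (5³/6)·n^{-1.5} → 0, so by Markov's inequality G has no triangles w.h.p.

E[X] ≈ 0.01122; in regime p = Θ(1/n^{3/2}) E[X] tends to 0 (below the triangle threshold p ~ 1/n).


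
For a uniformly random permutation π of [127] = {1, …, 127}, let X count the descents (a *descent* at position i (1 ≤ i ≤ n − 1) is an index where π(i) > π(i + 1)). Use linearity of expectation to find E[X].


Write X = Σ X_I over i = 1, …, 126, with X_I the indicator of one descent.
There are 126 indicators.
For each fixed i, the pair (π(i), π(i+1)) is a uniformly random ordered pair of distinct values from {1, …, 127}; by symmetry P[π(i) > π(i+1)] = 1/2.
By linearity: E[X] = 126 · (1/2) = (127 − 1) · (1/2) = 63 ≈ 63.000.

E[X] = 63 = 63.000.


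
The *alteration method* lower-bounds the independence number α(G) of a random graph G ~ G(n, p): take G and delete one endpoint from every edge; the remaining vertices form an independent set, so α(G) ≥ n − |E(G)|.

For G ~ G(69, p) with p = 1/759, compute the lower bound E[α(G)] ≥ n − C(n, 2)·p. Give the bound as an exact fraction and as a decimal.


E[|E(G)|] = C(69, 2)·p = 2346 · (1/759) = 34/11.
E[α(G)] ≥ n − E[|E(G)|] = 69 − 34/11 = 725/11.
Numerically: ≈ 65.90909.
(This is only a lower bound; the true E[α(G)] may be larger.)

E[α(G)] ≥ 725/11 ≈ 65.90909.


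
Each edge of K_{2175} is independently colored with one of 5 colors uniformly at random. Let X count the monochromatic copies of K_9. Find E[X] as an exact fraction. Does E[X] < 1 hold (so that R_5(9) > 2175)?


E[X] = C(2175, 9) · 5^{1 − 36} = 2952382442121838483046575 · 5^{−35} = 2952382442121838483046575/2910383045673370361328125.
As a reduced fraction: E[X] = 118095297684873539321863/116415321826934814453125 ≈ 1.0144.
Is E[X] < 1? NO.
Since E[X] ≥ 1, the first-moment bound is inconclusive at n = 2175; it does NOT by itself certify R_5(9) > 2175.

E[X] = 118095297684873539321863/116415321826934814453125 ≈ 1.0144; E[X] ≥ 1; first-moment method inconclusive here.


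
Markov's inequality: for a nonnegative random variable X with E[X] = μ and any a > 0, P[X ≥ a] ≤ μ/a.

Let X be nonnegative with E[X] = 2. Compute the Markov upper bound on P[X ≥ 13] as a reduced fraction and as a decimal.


μ = E[X] = 2, a = 13.
Markov: P[X ≥ 13] ≤ μ/a = (2)/13 = 2/13.
Numerically: ≈ 0.1538.
(Since a = 13 > μ = 2.0000, the bound 2/13 is < 1 and informative.)

P[X ≥ 13] ≤ 2/13 ≈ 0.1538.


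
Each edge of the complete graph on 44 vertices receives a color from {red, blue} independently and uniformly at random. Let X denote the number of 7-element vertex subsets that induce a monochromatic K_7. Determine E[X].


Let X = Σ_S X_S over the C(44, 7) = 38320568 subsets S of size 7, where X_S = 1 if the K_7 on S is monochromatic.
For a fixed S, the K_7 on S has C(7, 2) = 21 edges. P[all 21 edges red] = (1/2)^21, and likewise for blue, so P[monochromatic] = 2·(1/2)^21 = 2^{1 − 21} = 1/1048576.
By linearity of expectation: E[X] = C(44, 7) · 2^{1 − 21} = 38320568 · 1/1048576 = 4790071/131072.
Numerically: E[X] ≈ 36.545341.

E[X] = C(44,7)·2^(1−C(7,2)) = 4790071/131072 ≈ 36.545341.


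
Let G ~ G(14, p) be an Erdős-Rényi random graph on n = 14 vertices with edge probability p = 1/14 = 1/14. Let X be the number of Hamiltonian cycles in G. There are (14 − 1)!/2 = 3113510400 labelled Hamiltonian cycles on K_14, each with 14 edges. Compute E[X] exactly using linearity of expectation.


K_14 has (14 − 1)!/2 = 3113510400 labelled Hamiltonian cycles.
For each such Hamiltonian cycle H, let X_H = 1 if all 14 edges of H are present in G. Then P[X_H = 1] = p^{14} = (1/14)^{14} = 1/11112006825558016.
By linearity of expectation: E[X] = Σ_H E[X_H] = 3113510400 · p^{14} = 3113510400 · 1/11112006825558016 = 868725/3100448333024.
Numerically: E[X] ≈ 2.80193e-07.

E[X] = 3113510400 · (1/14)^{14} = 868725/3100448333024 ≈ 2.80193e-07.


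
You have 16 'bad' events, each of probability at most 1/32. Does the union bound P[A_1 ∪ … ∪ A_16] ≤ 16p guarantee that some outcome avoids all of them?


Union bound: P[∪_{i=1}^{16} A_i] ≤ Σ_i P[A_i] ≤ 16·p = 16·(1/32) = 1/2.
Numerically: 1/2 ≈ 0.500000.
Is 1/2 < 1? YES.
Since P[∪ A_i] ≤ 1/2 < 1, the complement has P[∩ A_i^c] ≥ 1 − 1/2 = 1/2 > 0, so some outcome avoids every A_i.

16·p = 1/2 ≈ 0.500000; existence CERTIFIED by the union bound.


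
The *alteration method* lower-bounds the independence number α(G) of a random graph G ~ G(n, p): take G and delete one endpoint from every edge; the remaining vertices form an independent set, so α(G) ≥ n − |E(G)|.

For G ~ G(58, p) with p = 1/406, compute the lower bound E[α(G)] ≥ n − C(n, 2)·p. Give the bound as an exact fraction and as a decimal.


E[|E(G)|] = C(58, 2)·p = 1653 · (1/406) = 57/14.
E[α(G)] ≥ n − E[|E(G)|] = 58 − 57/14 = 755/14.
Numerically: ≈ 53.929.
(This is only a lower bound; the true E[α(G)] may be larger.)

E[α(G)] ≥ 755/14 ≈ 53.929.


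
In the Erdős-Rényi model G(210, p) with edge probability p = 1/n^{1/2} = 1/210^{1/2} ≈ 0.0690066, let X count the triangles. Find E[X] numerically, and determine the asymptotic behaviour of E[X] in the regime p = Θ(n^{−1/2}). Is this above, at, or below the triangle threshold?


Number of potential triangles: C(210, 3) = 1521520.
Each occurs with probability p³ ≈ (0.0690066)³ ≈ 3.28602647e-04.
By linearity: E[X] = C(210, 3)·p³ ≈ 1521520 · 3.28602647e-04 ≈ 499.975500.
Since α = 1/2 < 1, p = c/n^{1/2} ≫ 1/n is above the triangle threshold p ~ 1/n. Asymptotically E[X] ~ (c³/6)·n^{3(1−α)} = (1³/6)·n^{1.5} → ∞; triangles are abundant w.h.p.

E[X] ≈ 499.975500; in regime p = Θ(1/n^{1/2}) E[X] diverges (above the triangle threshold p ~ 1/n).


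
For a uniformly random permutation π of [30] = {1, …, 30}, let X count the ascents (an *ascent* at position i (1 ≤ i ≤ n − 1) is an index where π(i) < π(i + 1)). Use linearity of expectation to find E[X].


Write X = Σ X_I over i = 1, …, 29, with X_I the indicator of one ascent.
There are 29 indicators.
For each fixed i, the pair (π(i), π(i+1)) is a uniformly random ordered pair of distinct values from {1, …, 30}; by symmetry P[π(i) < π(i+1)] = 1/2.
By linearity: E[X] = 29 · (1/2) = (30 − 1) · (1/2) = 29/2 ≈ 14.50000.

E[X] = 29/2 = 14.50000.


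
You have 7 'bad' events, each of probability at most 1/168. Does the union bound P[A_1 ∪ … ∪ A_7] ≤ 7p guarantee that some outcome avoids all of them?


Union bound: P[∪_{i=1}^{7} A_i] ≤ Σ_i P[A_i] ≤ 7·p = 7·(1/168) = 1/24.
Numerically: 1/24 ≈ 0.042.
Is 1/24 < 1? YES.
Since P[∪ A_i] ≤ 1/24 < 1, the complement has P[∩ A_i^c] ≥ 1 − 1/24 = 23/24 > 0, so some outcome avoids every A_i.

7·p = 1/24 ≈ 0.042; existence CERTIFIED by the union bound.


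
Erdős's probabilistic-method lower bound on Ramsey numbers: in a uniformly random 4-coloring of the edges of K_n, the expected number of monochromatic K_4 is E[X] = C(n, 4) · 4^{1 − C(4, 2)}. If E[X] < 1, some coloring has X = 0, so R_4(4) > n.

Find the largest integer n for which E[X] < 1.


We need C(n, 4) · 4^{1 − 6} < 1, i.e. C(n, 4) < 4^{6 − 1} = 1024.
Check values of n near the boundary:
  n = 8: C(8, 4) = 70; 70 < 1024? YES
  n = 9: C(9, 4) = 126; 126 < 1024? YES
  n = 10: C(10, 4) = 210; 210 < 1024? YES
  n = 11: C(11, 4) = 330; 330 < 1024? YES
  n = 12: C(12, 4) = 495; 495 < 1024? YES
  n = 13: C(13, 4) = 715; 715 < 1024? YES
  n = 14: C(14, 4) = 1001; 1001 < 1024? YES
  n = 15: C(15, 4) = 1365; 1365 < 1024? NO
  n = 16: C(16, 4) = 1820; 1820 < 1024? NO
  n = 17: C(17, 4) = 2380; 2380 < 1024? NO
The largest n with C(n, 4) < 1024 is n = 14 (where E[X] = 1001/1024 ≈ 0.977539). Hence R_4(4) > 14, i.e. R_4(4) ≥ 15.

Largest n = 14; hence R_4(4) > 14.


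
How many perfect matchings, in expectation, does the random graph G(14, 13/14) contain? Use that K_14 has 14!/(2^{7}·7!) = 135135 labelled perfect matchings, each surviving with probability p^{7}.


K_14 has 14!/(2^{7}·7!) = 135135 labelled perfect matchings.
For each such perfect matching H, let X_H = 1 if all 7 edges of H are present in G. Then P[X_H = 1] = p^{7} = (13/14)^{7} = 62748517/105413504.
By linearity of expectation: E[X] = Σ_H E[X_H] = 135135 · p^{7} = 135135 · 62748517/105413504 = 1211360120685/15059072.
Numerically: E[X] ≈ 8.044e+04.

E[X] = 135135 · (13/14)^{7} = 1211360120685/15059072 ≈ 8.044e+04.


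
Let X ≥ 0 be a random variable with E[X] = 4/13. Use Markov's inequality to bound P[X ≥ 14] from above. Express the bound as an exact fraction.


μ = E[X] = 4/13, a = 14.
Markov: P[X ≥ 14] ≤ μ/a = (4/13)/14 = 2/91.
Numerically: ≈ 0.0220.
(Since a = 14 > μ = 0.3077, the bound 2/91 is < 1 and informative.)

P[X ≥ 14] ≤ 2/91 ≈ 0.0220.


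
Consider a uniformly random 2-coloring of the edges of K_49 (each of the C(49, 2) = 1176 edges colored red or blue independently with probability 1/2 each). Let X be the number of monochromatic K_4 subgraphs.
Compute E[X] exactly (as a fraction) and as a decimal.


Let X = Σ_S X_S over the C(49, 4) = 211876 subsets S of size 4, where X_S = 1 if the K_4 on S is monochromatic.
For a fixed S, the K_4 on S has C(4, 2) = 6 edges. P[all 6 edges red] = (1/2)^6, and likewise for blue, so P[monochromatic] = 2·(1/2)^6 = 2^{1 − 6} = 1/32.
By linearity of expectation: E[X] = C(49, 4) · 2^{1 − 6} = 211876 · 1/32 = 52969/8.
Numerically: E[X] ≈ 6621.1250.

E[X] = C(49,4)·2^(1−C(4,2)) = 52969/8 ≈ 6621.1250.


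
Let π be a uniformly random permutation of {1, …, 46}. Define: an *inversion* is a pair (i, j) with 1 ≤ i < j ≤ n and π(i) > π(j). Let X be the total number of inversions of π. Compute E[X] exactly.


Write X = Σ X_I over the C(46, 2) = 1035 pairs i < j, with X_I the indicator of one inversion.
There are 1035 indicators.
For each fixed pair i < j, the values π(i) and π(j) are two distinct elements of {1, …, 46} in uniformly random order; by symmetry P[π(i) > π(j)] = 1/2.
By linearity: E[X] = 1035 · (1/2) = C(46, 2) · (1/2) = 1035/2 = 1035/2 ≈ 517.5000.

E[X] = 1035/2 = 517.5000.


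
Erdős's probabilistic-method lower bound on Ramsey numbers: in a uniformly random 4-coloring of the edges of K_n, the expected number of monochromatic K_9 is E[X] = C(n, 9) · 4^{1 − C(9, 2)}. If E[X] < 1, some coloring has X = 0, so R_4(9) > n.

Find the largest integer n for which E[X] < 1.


We need C(n, 9) · 4^{1 − 36} < 1, i.e. C(n, 9) < 4^{36 − 1} = 1180591620717411303424.
Check values of n near the boundary:
  n = 912: C(912, 9) = 1156095740032081475120; 1156095740032081475120 < 1180591620717411303424? YES
  n = 913: C(913, 9) = 1167605542753639808390; 1167605542753639808390 < 1180591620717411303424? YES
  n = 914: C(914, 9) = 1179217089587653905932; 1179217089587653905932 < 1180591620717411303424? YES
  n = 915: C(915, 9) = 1190931166636537885130; 1190931166636537885130 < 1180591620717411303424? NO
  n = 916: C(916, 9) = 1202748565202942340440; 1202748565202942340440 < 1180591620717411303424? NO
  n = 917: C(917, 9) = 1214670081818390006810; 1214670081818390006810 < 1180591620717411303424? NO
The largest n with C(n, 9) < 1180591620717411303424 is n = 914 (where E[X] = 294804272396913476483/295147905179352825856 ≈ 0.999). Hence R_4(9) > 914, i.e. R_4(9) ≥ 915.

Largest n = 914; hence R_4(9) > 914.


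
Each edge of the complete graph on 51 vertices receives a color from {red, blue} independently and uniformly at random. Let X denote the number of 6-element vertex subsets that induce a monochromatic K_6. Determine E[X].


Let X = Σ_S X_S over the C(51, 6) = 18009460 subsets S of size 6, where X_S = 1 if the K_6 on S is monochromatic.
For a fixed S, the K_6 on S has C(6, 2) = 15 edges. P[all 15 edges red] = (1/2)^15, and likewise for blue, so P[monochromatic] = 2·(1/2)^15 = 2^{1 − 15} = 1/16384.
By linearity: E[X] = C(51, 6) · 2^{1 − 15} = 18009460 · 1/16384 = 4502365/4096.
Numerically: E[X] ≈ 1099.2102.

E[X] = C(51,6)·2^(1−C(6,2)) = 4502365/4096 ≈ 1099.2102.


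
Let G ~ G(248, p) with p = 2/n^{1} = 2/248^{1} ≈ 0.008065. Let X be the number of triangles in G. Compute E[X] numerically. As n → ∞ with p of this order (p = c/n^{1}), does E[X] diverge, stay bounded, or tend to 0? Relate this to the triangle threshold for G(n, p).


Number of potential triangles: C(248, 3) = 2511496.
Each occurs with probability p³ ≈ (0.008065)³ ≈ 5.244873e-07.
By linearity: E[X] = C(248, 3)·p³ ≈ 2511496 · 5.244873e-07 ≈ 1.3172.
Here α = 1, so p = 2/n is exactly at the triangle threshold p ~ 1/n. Asymptotically E[X] → c³/6 = 2³/6 = 4/3 ≈ 1.3333, a bounded constant. In this regime the triangle count is asymptotically Poisson(c³/6).

E[X] ≈ 1.3172; in regime p = Θ(1/n^{1}) E[X] stays bounded (at the triangle threshold p ~ 1/n).


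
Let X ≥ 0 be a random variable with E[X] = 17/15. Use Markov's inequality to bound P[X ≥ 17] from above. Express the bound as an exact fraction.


μ = E[X] = 17/15, a = 17.
Markov: P[X ≥ 17] ≤ μ/a = (17/15)/17 = 1/15.
Numerically: ≈ 0.06667.
(Since a = 17 > μ = 1.13333, the bound 1/15 is < 1 and informative.)

P[X ≥ 17] ≤ 1/15 ≈ 0.06667.


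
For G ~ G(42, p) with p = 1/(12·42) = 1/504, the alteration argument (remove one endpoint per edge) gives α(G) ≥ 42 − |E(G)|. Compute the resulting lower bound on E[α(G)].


E[|E(G)|] = C(42, 2)·p = 861 · (1/504) = 41/24.
E[α(G)] ≥ n − E[|E(G)|] = 42 − 41/24 = 967/24.
Numerically: ≈ 40.2917.
(This is only a lower bound; the true E[α(G)] may be larger.)

E[α(G)] ≥ 967/24 ≈ 40.2917.


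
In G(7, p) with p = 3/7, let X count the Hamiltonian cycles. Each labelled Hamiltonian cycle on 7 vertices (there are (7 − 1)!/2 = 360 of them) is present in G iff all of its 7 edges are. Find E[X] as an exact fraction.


K_7 has (7 − 1)!/2 = 360 labelled Hamiltonian cycles.
For each such Hamiltonian cycle H, let X_H = 1 if all 7 edges of H are present in G. Then P[X_H = 1] = p^{7} = (3/7)^{7} = 2187/823543.
By linearity of expectation: E[X] = Σ_H E[X_H] = 360 · p^{7} = 360 · 2187/823543 = 787320/823543.
Numerically: E[X] ≈ 0.956016.

E[X] = 360 · (3/7)^{7} = 787320/823543 ≈ 0.956016.


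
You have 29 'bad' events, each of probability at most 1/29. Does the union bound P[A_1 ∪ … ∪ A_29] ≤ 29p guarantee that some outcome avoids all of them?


Union bound: P[∪_{i=1}^{29} A_i] ≤ Σ_i P[A_i] ≤ 29·p = 29·(1/29) = 1.
Numerically: 1 ≈ 1.00000.
Is 1 < 1? NO.
Since the bound 1 is ≥ 1, the union bound is uninformative here; it does NOT by itself certify existence.

29·p = 1 ≈ 1.00000; existence NOT certified by the union bound.


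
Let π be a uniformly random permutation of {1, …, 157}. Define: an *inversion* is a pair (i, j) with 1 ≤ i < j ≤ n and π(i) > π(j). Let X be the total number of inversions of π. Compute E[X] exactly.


Write X = Σ X_I over the C(157, 2) = 12246 pairs i < j, with X_I the indicator of one inversion.
There are 12246 indicators.
For each fixed pair i < j, the values π(i) and π(j) are two distinct elements of {1, …, 157} in uniformly random order; by symmetry P[π(i) > π(j)] = 1/2.
By linearity: E[X] = 12246 · (1/2) = C(157, 2) · (1/2) = 12246/2 = 6123 ≈ 6123.000.

E[X] = 6123 = 6123.000.


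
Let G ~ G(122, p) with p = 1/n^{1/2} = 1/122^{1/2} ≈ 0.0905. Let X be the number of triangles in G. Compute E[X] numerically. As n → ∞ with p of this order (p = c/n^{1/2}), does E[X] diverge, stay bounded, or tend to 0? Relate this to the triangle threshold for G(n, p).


Number of potential triangles: C(122, 3) = 295240.
Each occurs with probability p³ ≈ (0.0905)³ ≈ 7.42096e-04.
By linearity: E[X] = C(122, 3)·p³ ≈ 295240 · 7.42096e-04 ≈ 219.097.
Since α = 1/2 < 1, p = c/n^{1/2} ≫ 1/n is above the triangle threshold p ~ 1/n. Asymptotically E[X] ~ (c³/6)·n^{3(1−α)} = (1³/6)·n^{1.5} → ∞; triangles are abundant w.h.p.

E[X] ≈ 219.097; in regime p = Θ(1/n^{1/2}) E[X] diverges (above the triangle threshold p ~ 1/n).


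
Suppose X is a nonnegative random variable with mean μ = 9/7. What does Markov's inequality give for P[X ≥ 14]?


μ = E[X] = 9/7, a = 14.
Markov: P[X ≥ 14] ≤ μ/a = (9/7)/14 = 9/98.
Numerically: ≈ 0.092.
(Since a = 14 > μ = 1.286, the bound 9/98 is < 1 and informative.)

P[X ≥ 14] ≤ 9/98 ≈ 0.092.


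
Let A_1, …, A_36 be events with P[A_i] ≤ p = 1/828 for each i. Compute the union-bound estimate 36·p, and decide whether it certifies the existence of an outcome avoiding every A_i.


Union bound: P[∪_{i=1}^{36} A_i] ≤ Σ_i P[A_i] ≤ 36·p = 36·(1/828) = 1/23.
Numerically: 1/23 ≈ 0.043478.
Is 1/23 < 1? YES.
Since P[∪ A_i] ≤ 1/23 < 1, the complement has P[∩ A_i^c] ≥ 1 − 1/23 = 22/23 > 0, so some outcome avoids every A_i.

36·p = 1/23 ≈ 0.043478; existence CERTIFIED by the union bound.


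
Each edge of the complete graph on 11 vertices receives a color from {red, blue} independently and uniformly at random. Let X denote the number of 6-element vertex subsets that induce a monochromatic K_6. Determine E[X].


Let X = Σ_S X_S over the C(11, 6) = 462 subsets S of size 6, where X_S = 1 if the K_6 on S is monochromatic.
For a fixed S, the K_6 on S has C(6, 2) = 15 edges. P[all 15 edges red] = (1/2)^15, and likewise for blue, so P[monochromatic] = 2·(1/2)^15 = 2^{1 − 15} = 1/16384.
Summing: E[X] = C(11, 6) · 2^{1 − 15} = 462 · 1/16384 = 231/8192.
Numerically: E[X] ≈ 0.02820.

E[X] = C(11,6)·2^(1−C(6,2)) = 231/8192 ≈ 0.02820.


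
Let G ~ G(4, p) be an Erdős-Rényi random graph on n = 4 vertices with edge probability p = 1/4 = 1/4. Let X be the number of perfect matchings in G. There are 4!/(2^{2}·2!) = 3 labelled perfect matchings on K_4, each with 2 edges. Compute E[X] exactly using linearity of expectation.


K_4 has 4!/(2^{2}·2!) = 3 labelled perfect matchings.
For each such perfect matching H, let X_H = 1 if all 2 edges of H are present in G. Then P[X_H = 1] = p^{2} = (1/4)^{2} = 1/16.
By linearity of expectation: E[X] = Σ_H E[X_H] = 3 · p^{2} = 3 · 1/16 = 3/16.
Numerically: E[X] ≈ 0.1875.

E[X] = 3 · (1/4)^{2} = 3/16 ≈ 0.1875.


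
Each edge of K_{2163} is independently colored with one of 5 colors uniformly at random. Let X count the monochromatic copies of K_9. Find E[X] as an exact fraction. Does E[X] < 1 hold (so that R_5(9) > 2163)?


E[X] = C(2163, 9) · 5^{1 − 36} = 2808716806866462450348390 · 5^{−35} = 2808716806866462450348390/2910383045673370361328125.
As a reduced fraction: E[X] = 561743361373292490069678/582076609134674072265625 ≈ 0.9650677.
Is E[X] < 1? YES.
Since E[X] < 1, there exists a 5-coloring of K_{2163} with no monochromatic K_9; hence R_5(9) > 2163.

E[X] = 561743361373292490069678/582076609134674072265625 ≈ 0.9650677; E[X] < 1, so R_5(9) > 2163.


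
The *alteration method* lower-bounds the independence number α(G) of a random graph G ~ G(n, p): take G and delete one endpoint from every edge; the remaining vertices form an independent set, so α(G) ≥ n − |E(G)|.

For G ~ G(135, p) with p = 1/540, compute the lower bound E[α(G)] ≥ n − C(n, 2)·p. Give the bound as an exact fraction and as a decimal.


E[|E(G)|] = C(135, 2)·p = 9045 · (1/540) = 67/4.
E[α(G)] ≥ n − E[|E(G)|] = 135 − 67/4 = 473/4.
Numerically: ≈ 118.250.
(This is only a lower bound; the true E[α(G)] may be larger.)

E[α(G)] ≥ 473/4 ≈ 118.250.


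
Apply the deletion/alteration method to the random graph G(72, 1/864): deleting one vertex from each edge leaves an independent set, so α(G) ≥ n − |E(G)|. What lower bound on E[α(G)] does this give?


E[|E(G)|] = C(72, 2)·p = 2556 · (1/864) = 71/24.
E[α(G)] ≥ n − E[|E(G)|] = 72 − 71/24 = 1657/24.
Numerically: ≈ 69.04167.
(This is only a lower bound; the true E[α(G)] may be larger.)

E[α(G)] ≥ 1657/24 ≈ 69.04167.


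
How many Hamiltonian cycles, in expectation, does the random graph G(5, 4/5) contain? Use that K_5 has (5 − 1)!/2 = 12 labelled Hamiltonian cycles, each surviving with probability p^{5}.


K_5 has (5 − 1)!/2 = 12 labelled Hamiltonian cycles.
For each such Hamiltonian cycle H, let X_H = 1 if all 5 edges of H are present in G. Then P[X_H = 1] = p^{5} = (4/5)^{5} = 1024/3125.
Summing the indicators: E[X] = Σ_H E[X_H] = 12 · p^{5} = 12 · 1024/3125 = 12288/3125.
Numerically: E[X] ≈ 3.93.

E[X] = 12 · (4/5)^{5} = 12288/3125 ≈ 3.93.


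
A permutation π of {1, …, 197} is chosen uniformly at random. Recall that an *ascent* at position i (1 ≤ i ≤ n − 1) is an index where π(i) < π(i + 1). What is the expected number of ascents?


Write X = Σ X_I over i = 1, …, 196, with X_I the indicator of one ascent.
There are 196 indicators.
For each fixed i, the pair (π(i), π(i+1)) is a uniformly random ordered pair of distinct values from {1, …, 197}; by symmetry P[π(i) < π(i+1)] = 1/2.
By linearity: E[X] = 196 · (1/2) = (197 − 1) · (1/2) = 98 ≈ 98.000.

E[X] = 98 = 98.000.


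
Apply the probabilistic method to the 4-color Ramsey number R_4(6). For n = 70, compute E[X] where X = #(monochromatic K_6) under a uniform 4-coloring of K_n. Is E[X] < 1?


E[X] = C(70, 6) · 4^{1 − 15} = 131115985 · 4^{−14} = 131115985/268435456.
As a reduced fraction: E[X] = 131115985/268435456 ≈ 0.4884451.
Is E[X] < 1? YES.
Since E[X] < 1, there exists a 4-coloring of K_{70} with no monochromatic K_6; hence R_4(6) > 70.

E[X] = 131115985/268435456 ≈ 0.4884451; E[X] < 1, so R_4(6) > 70.


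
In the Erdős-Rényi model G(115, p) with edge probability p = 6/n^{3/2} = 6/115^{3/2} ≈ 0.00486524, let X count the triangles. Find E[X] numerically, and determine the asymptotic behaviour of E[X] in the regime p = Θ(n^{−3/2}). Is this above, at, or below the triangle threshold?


Number of potential triangles: C(115, 3) = 246905.
Each occurs with probability p³ ≈ (0.00486524)³ ≈ 1.15163133e-07.
By linearity: E[X] = C(115, 3)·p³ ≈ 246905 · 1.15163133e-07 ≈ 0.028434.
Since α = 3/2 > 1, p = c/n^{3/2} = o(1/n) is below the triangle threshold p ~ 1/n. Asymptotically E[X] ~ (c³/6)·n^{3(1−α)} = (6³/6)·n^{-1.5} → 0, so by Markov's inequality G has no triangles w.h.p.

E[X] ≈ 0.028434; in regime p = Θ(1/n^{3/2}) E[X] tends to 0 (below the triangle threshold p ~ 1/n).


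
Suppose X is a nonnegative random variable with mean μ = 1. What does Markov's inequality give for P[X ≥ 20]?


μ = E[X] = 1, a = 20.
Markov: P[X ≥ 20] ≤ μ/a = (1)/20 = 1/20.
Numerically: ≈ 0.050.
(Since a = 20 > μ = 1.000, the bound 1/20 is < 1 and informative.)

P[X ≥ 20] ≤ 1/20 ≈ 0.050.


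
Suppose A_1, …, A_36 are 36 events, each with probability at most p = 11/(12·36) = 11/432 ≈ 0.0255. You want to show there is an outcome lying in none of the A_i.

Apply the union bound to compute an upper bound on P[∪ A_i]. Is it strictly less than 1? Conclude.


Union bound: P[∪_{i=1}^{36} A_i] ≤ Σ_i P[A_i] ≤ 36·p = 36·(11/432) = 11/12.
Numerically: 11/12 ≈ 0.9167.
Is 11/12 < 1? YES.
Since P[∪ A_i] ≤ 11/12 < 1, the complement has P[∩ A_i^c] ≥ 1 − 11/12 = 1/12 > 0, so some outcome avoids every A_i.

36·p = 11/12 ≈ 0.9167; existence CERTIFIED by the union bound.


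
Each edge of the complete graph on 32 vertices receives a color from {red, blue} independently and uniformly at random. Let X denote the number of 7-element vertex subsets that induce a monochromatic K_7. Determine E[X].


Let X = Σ_S X_S over the C(32, 7) = 3365856 subsets S of size 7, where X_S = 1 if the K_7 on S is monochromatic.
For a fixed S, the K_7 on S has C(7, 2) = 21 edges. P[all 21 edges red] = (1/2)^21, and likewise for blue, so P[monochromatic] = 2·(1/2)^21 = 2^{1 − 21} = 1/1048576.
Summing: E[X] = C(32, 7) · 2^{1 − 21} = 3365856 · 1/1048576 = 105183/32768.
Numerically: E[X] ≈ 3.210.

E[X] = C(32,7)·2^(1−C(7,2)) = 105183/32768 ≈ 3.210.


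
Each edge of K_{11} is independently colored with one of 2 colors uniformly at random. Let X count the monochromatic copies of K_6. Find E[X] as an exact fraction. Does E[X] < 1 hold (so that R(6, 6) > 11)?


E[X] = C(11, 6) · 2^{1 − 15} = 462 · 2^{−14} = 462/16384.
As a reduced fraction: E[X] = 231/8192 ≈ 0.028198.
Is E[X] < 1? YES.
Since E[X] < 1, there exists a 2-coloring of K_{11} with no monochromatic K_6; hence R(6, 6) > 11.

E[X] = 231/8192 ≈ 0.028198; E[X] < 1, so R(6, 6) > 11.


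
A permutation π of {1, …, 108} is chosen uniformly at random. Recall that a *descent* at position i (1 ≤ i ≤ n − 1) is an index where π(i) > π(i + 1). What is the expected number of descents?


Write X = Σ X_I over i = 1, …, 107, with X_I the indicator of one descent.
There are 107 indicators.
For each fixed i, the pair (π(i), π(i+1)) is a uniformly random ordered pair of distinct values from {1, …, 108}; by symmetry P[π(i) > π(i+1)] = 1/2.
By linearity: E[X] = 107 · (1/2) = (108 − 1) · (1/2) = 107/2 ≈ 53.50000.

E[X] = 107/2 = 53.50000.


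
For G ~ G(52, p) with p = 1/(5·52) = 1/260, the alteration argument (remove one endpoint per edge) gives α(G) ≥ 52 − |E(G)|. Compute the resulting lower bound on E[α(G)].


E[|E(G)|] = C(52, 2)·p = 1326 · (1/260) = 51/10.
E[α(G)] ≥ n − E[|E(G)|] = 52 − 51/10 = 469/10.
Numerically: ≈ 46.9000.
(This is only a lower bound; the true E[α(G)] may be larger.)

E[α(G)] ≥ 469/10 ≈ 46.9000.


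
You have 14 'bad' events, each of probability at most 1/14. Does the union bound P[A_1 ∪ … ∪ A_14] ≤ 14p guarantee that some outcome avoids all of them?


Union bound: P[∪_{i=1}^{14} A_i] ≤ Σ_i P[A_i] ≤ 14·p = 14·(1/14) = 1.
Numerically: 1 ≈ 1.000.
Is 1 < 1? NO.
Since the bound 1 is ≥ 1, the union bound is uninformative here; it does NOT by itself certify existence.

14·p = 1 ≈ 1.000; existence NOT certified by the union bound.


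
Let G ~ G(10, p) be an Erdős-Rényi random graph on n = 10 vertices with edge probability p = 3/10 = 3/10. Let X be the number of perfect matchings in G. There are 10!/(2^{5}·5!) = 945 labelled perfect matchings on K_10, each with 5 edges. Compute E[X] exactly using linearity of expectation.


K_10 has 10!/(2^{5}·5!) = 945 labelled perfect matchings.
For each such perfect matching H, let X_H = 1 if all 5 edges of H are present in G. Then P[X_H = 1] = p^{5} = (3/10)^{5} = 243/100000.
Summing the indicators: E[X] = Σ_H E[X_H] = 945 · p^{5} = 945 · 243/100000 = 45927/20000.
Numerically: E[X] ≈ 2.3.

E[X] = 945 · (3/10)^{5} = 45927/20000 ≈ 2.3.


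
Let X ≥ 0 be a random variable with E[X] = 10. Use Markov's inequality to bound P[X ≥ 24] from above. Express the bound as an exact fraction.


μ = E[X] = 10, a = 24.
Markov: P[X ≥ 24] ≤ μ/a = (10)/24 = 5/12.
Numerically: ≈ 0.4167.
(Since a = 24 > μ = 10.0000, the bound 5/12 is < 1 and informative.)

P[X ≥ 24] ≤ 5/12 ≈ 0.4167.


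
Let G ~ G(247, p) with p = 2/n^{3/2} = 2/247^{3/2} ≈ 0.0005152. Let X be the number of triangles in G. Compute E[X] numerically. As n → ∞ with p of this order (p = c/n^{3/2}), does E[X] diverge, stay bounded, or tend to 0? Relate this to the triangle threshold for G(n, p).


Number of potential triangles: C(247, 3) = 2481115.
Each occurs with probability p³ ≈ (0.0005152)³ ≈ 1.367583e-10.
By linearity: E[X] = C(247, 3)·p³ ≈ 2481115 · 1.367583e-10 ≈ 0.0003.
Since α = 3/2 > 1, p = c/n^{3/2} = o(1/n) is below the triangle threshold p ~ 1/n. Asymptotically E[X] ~ (c³/6)·n^{3(1−α)} = (2³/6)·n^{-1.5} → 0, so by Markov's inequality G has no triangles w.h.p.

E[X] ≈ 0.0003; in regime p = Θ(1/n^{3/2}) E[X] tends to 0 (below the triangle threshold p ~ 1/n).


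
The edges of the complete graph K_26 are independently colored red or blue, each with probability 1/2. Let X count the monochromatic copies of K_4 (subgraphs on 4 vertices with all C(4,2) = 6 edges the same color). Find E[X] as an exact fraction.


Let X = Σ_S X_S over the C(26, 4) = 14950 subsets S of size 4, where X_S = 1 if the K_4 on S is monochromatic.
For a fixed S, the K_4 on S has C(4, 2) = 6 edges. P[all 6 edges red] = (1/2)^6, and likewise for blue, so P[monochromatic] = 2·(1/2)^6 = 2^{1 − 6} = 1/32.
By linearity: E[X] = C(26, 4) · 2^{1 − 6} = 14950 · 1/32 = 7475/16.
Numerically: E[X] ≈ 467.18750.

E[X] = C(26,4)·2^(1−C(4,2)) = 7475/16 ≈ 467.18750.


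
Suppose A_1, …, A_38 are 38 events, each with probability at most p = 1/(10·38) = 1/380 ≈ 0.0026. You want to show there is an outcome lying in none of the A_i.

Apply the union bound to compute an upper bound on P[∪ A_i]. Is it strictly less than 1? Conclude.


Union bound: P[∪_{i=1}^{38} A_i] ≤ Σ_i P[A_i] ≤ 38·p = 38·(1/380) = 1/10.
Numerically: 1/10 ≈ 0.1000.
Is 1/10 < 1? YES.
Since P[∪ A_i] ≤ 1/10 < 1, the complement has P[∩ A_i^c] ≥ 1 − 1/10 = 9/10 > 0, so some outcome avoids every A_i.

38·p = 1/10 ≈ 0.1000; existence CERTIFIED by the union bound.


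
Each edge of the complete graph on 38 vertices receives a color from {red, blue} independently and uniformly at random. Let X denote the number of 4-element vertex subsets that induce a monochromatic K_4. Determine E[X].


Let X = Σ_S X_S over the C(38, 4) = 73815 subsets S of size 4, where X_S = 1 if the K_4 on S is monochromatic.
For a fixed S, the K_4 on S has C(4, 2) = 6 edges. P[all 6 edges red] = (1/2)^6, and likewise for blue, so P[monochromatic] = 2·(1/2)^6 = 2^{1 − 6} = 1/32.
Summing: E[X] = C(38, 4) · 2^{1 − 6} = 73815 · 1/32 = 73815/32.
Numerically: E[X] ≈ 2306.71875.

E[X] = C(38,4)·2^(1−C(4,2)) = 73815/32 ≈ 2306.71875.


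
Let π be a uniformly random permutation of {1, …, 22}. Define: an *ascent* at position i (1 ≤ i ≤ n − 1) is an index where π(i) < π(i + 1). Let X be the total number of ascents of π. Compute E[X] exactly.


Write X = Σ X_I over i = 1, …, 21, with X_I the indicator of one ascent.
There are 21 indicators.
For each fixed i, the pair (π(i), π(i+1)) is a uniformly random ordered pair of distinct values from {1, …, 22}; by symmetry P[π(i) < π(i+1)] = 1/2.
By linearity: E[X] = 21 · (1/2) = (22 − 1) · (1/2) = 21/2 ≈ 10.50000.

E[X] = 21/2 = 10.50000.


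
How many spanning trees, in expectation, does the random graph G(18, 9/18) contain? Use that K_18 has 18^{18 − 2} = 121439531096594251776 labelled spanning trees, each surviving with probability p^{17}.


K_18 has 18^{18 − 2} = 121439531096594251776 labelled spanning trees.
For each such spanning tree H, let X_H = 1 if all 17 edges of H are present in G. Then P[X_H = 1] = p^{17} = (1/2)^{17} = 1/131072.
By linearity: E[X] = Σ_H E[X_H] = 121439531096594251776 · p^{17} = 121439531096594251776 · 1/131072 = 1853020188851841/2.
Numerically: E[X] ≈ 9.27e+14.

E[X] = 121439531096594251776 · (1/2)^{17} = 1853020188851841/2 ≈ 9.27e+14.


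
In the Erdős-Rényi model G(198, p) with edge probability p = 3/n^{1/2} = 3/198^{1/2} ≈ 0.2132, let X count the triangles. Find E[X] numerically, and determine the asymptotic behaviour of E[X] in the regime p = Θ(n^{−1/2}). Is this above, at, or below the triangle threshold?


Number of potential triangles: C(198, 3) = 1274196.
Each occurs with probability p³ ≈ (0.2132)³ ≈ 9.690942e-03.
By linearity: E[X] = C(198, 3)·p³ ≈ 1274196 · 9.690942e-03 ≈ 12348.1591.
Since α = 1/2 < 1, p = c/n^{1/2} ≫ 1/n is above the triangle threshold p ~ 1/n. Asymptotically E[X] ~ (c³/6)·n^{3(1−α)} = (3³/6)·n^{1.5} → ∞; triangles are abundant w.h.p.

E[X] ≈ 12348.1591; in regime p = Θ(1/n^{1/2}) E[X] diverges (above the triangle threshold p ~ 1/n).


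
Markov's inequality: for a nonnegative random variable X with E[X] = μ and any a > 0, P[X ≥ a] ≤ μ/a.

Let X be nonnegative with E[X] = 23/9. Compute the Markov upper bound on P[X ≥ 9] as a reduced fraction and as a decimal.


μ = E[X] = 23/9, a = 9.
Markov: P[X ≥ 9] ≤ μ/a = (23/9)/9 = 23/81.
Numerically: ≈ 0.284.
(Since a = 9 > μ = 2.556, the bound 23/81 is < 1 and informative.)

P[X ≥ 9] ≤ 23/81 ≈ 0.284.


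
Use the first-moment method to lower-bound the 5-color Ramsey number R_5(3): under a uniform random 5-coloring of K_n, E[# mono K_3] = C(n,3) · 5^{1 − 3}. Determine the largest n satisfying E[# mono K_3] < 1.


We need C(n, 3) · 5^{1 − 3} < 1, i.e. C(n, 3) < 5^{3 − 1} = 25.
Check values of n near the boundary:
  n = 3: C(3, 3) = 1; 1 < 25? YES
  n = 4: C(4, 3) = 4; 4 < 25? YES
  n = 5: C(5, 3) = 10; 10 < 25? YES
  n = 6: C(6, 3) = 20; 20 < 25? YES
  n = 7: C(7, 3) = 35; 35 < 25? NO
  n = 8: C(8, 3) = 56; 56 < 25? NO
  n = 9: C(9, 3) = 84; 84 < 25? NO
The largest n with C(n, 3) < 25 is n = 6 (where E[X] = 4/5 ≈ 0.800). Hence R_5(3) > 6, i.e. R_5(3) ≥ 7.

Largest n = 6; hence R_5(3) > 6.


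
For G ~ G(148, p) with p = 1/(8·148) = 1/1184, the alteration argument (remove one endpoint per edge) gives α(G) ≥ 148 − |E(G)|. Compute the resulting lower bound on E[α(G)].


E[|E(G)|] = C(148, 2)·p = 10878 · (1/1184) = 147/16.
E[α(G)] ≥ n − E[|E(G)|] = 148 − 147/16 = 2221/16.
Numerically: ≈ 138.81250.
(This is only a lower bound; the true E[α(G)] may be larger.)

E[α(G)] ≥ 2221/16 ≈ 138.81250.


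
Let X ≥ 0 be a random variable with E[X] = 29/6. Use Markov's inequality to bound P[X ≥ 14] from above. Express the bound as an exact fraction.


μ = E[X] = 29/6, a = 14.
Markov: P[X ≥ 14] ≤ μ/a = (29/6)/14 = 29/84.
Numerically: ≈ 0.3452.
(Since a = 14 > μ = 4.8333, the bound 29/84 is < 1 and informative.)

P[X ≥ 14] ≤ 29/84 ≈ 0.3452.


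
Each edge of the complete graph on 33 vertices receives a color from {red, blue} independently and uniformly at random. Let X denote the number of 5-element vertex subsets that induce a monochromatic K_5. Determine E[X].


Let X = Σ_S X_S over the C(33, 5) = 237336 subsets S of size 5, where X_S = 1 if the K_5 on S is monochromatic.
For a fixed S, the K_5 on S has C(5, 2) = 10 edges. P[all 10 edges red] = (1/2)^10, and likewise for blue, so P[monochromatic] = 2·(1/2)^10 = 2^{1 − 10} = 1/512.
Summing: E[X] = C(33, 5) · 2^{1 − 10} = 237336 · 1/512 = 29667/64.
Numerically: E[X] ≈ 463.546875.

E[X] = C(33,5)·2^(1−C(5,2)) = 29667/64 ≈ 463.546875.
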